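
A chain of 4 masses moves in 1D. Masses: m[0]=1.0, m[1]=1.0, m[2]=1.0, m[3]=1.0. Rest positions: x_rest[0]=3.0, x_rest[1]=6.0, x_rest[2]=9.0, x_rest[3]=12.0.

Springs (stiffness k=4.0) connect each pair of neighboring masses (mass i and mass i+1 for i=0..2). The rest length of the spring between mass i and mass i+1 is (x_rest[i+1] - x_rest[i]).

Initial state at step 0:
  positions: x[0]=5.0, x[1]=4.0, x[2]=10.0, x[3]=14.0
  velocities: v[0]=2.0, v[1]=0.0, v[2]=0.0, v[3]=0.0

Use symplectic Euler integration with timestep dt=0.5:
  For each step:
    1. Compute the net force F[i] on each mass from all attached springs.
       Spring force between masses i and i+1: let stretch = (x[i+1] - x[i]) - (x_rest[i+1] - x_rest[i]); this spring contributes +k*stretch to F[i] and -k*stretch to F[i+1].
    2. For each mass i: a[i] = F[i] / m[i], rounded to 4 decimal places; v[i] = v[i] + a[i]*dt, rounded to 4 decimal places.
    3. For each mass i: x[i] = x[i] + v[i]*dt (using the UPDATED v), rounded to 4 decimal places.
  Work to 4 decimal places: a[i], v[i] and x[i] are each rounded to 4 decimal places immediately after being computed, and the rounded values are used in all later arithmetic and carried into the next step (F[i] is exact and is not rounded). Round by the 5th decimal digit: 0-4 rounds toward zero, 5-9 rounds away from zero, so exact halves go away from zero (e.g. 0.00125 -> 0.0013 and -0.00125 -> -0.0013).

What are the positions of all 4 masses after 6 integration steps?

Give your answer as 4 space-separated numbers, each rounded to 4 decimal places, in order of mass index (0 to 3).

Step 0: x=[5.0000 4.0000 10.0000 14.0000] v=[2.0000 0.0000 0.0000 0.0000]
Step 1: x=[2.0000 11.0000 8.0000 13.0000] v=[-6.0000 14.0000 -4.0000 -2.0000]
Step 2: x=[5.0000 6.0000 14.0000 10.0000] v=[6.0000 -10.0000 12.0000 -6.0000]
Step 3: x=[6.0000 8.0000 8.0000 14.0000] v=[2.0000 4.0000 -12.0000 8.0000]
Step 4: x=[6.0000 8.0000 8.0000 15.0000] v=[0.0000 0.0000 0.0000 2.0000]
Step 5: x=[5.0000 6.0000 15.0000 12.0000] v=[-2.0000 -4.0000 14.0000 -6.0000]
Step 6: x=[2.0000 12.0000 10.0000 15.0000] v=[-6.0000 12.0000 -10.0000 6.0000]

Answer: 2.0000 12.0000 10.0000 15.0000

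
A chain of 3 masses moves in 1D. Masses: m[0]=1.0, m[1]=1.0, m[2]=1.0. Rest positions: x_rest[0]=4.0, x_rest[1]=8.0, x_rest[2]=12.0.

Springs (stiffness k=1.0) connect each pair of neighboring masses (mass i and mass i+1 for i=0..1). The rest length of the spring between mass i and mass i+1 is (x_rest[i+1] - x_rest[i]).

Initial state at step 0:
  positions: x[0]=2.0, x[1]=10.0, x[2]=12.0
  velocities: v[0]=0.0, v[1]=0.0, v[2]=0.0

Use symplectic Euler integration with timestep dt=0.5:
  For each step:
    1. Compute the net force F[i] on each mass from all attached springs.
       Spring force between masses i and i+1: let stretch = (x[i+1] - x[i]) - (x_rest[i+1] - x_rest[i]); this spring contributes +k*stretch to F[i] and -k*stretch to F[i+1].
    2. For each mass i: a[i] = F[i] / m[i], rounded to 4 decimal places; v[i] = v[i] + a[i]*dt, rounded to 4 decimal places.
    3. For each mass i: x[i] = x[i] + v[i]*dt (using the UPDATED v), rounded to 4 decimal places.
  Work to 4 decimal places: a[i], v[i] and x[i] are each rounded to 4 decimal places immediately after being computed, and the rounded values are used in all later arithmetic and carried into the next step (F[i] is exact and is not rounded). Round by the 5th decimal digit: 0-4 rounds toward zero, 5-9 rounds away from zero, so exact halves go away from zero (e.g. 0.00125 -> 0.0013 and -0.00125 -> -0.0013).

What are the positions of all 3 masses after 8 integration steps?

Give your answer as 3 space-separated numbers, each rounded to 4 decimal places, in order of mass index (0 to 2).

Answer: 4.1537 8.5293 11.3174

Derivation:
Step 0: x=[2.0000 10.0000 12.0000] v=[0.0000 0.0000 0.0000]
Step 1: x=[3.0000 8.5000 12.5000] v=[2.0000 -3.0000 1.0000]
Step 2: x=[4.3750 6.6250 13.0000] v=[2.7500 -3.7500 1.0000]
Step 3: x=[5.3125 5.7813 12.9063] v=[1.8750 -1.6875 -0.1875]
Step 4: x=[5.3672 6.6016 12.0313] v=[0.1094 1.6406 -1.7500]
Step 5: x=[4.7305 8.4708 10.7989] v=[-1.2734 3.7383 -2.4649]
Step 6: x=[4.0289 9.9869 9.9844] v=[-1.4033 3.0322 -1.6290]
Step 7: x=[3.8168 10.0129 10.1706] v=[-0.4243 0.0520 0.3723]
Step 8: x=[4.1537 8.5293 11.3174] v=[0.6738 -2.9672 2.2935]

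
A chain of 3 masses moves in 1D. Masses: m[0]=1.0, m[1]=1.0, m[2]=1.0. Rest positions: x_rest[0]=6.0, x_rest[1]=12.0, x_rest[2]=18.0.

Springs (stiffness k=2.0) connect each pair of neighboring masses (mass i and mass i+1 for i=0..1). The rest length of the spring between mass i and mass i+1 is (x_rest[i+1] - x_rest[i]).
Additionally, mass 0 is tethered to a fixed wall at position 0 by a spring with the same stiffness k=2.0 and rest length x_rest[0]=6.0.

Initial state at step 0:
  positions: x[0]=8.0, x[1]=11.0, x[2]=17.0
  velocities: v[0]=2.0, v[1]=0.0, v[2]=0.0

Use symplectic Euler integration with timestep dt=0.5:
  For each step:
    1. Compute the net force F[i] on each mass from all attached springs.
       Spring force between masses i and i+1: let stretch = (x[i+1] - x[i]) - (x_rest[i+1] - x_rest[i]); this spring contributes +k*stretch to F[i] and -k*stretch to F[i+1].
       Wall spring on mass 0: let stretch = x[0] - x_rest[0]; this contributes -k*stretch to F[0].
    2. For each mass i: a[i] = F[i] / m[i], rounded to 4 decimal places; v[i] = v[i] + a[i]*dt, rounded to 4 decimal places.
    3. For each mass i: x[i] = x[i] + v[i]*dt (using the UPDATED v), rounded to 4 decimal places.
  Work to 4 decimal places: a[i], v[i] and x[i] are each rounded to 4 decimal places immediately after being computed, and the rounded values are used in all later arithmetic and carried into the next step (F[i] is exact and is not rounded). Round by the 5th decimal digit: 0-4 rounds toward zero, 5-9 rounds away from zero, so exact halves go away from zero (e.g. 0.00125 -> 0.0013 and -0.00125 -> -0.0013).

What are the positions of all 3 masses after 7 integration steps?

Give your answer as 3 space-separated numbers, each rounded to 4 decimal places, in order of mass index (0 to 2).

Answer: 6.9063 14.3673 17.5079

Derivation:
Step 0: x=[8.0000 11.0000 17.0000] v=[2.0000 0.0000 0.0000]
Step 1: x=[6.5000 12.5000 17.0000] v=[-3.0000 3.0000 0.0000]
Step 2: x=[4.7500 13.2500 17.7500] v=[-3.5000 1.5000 1.5000]
Step 3: x=[4.8750 12.0000 19.2500] v=[0.2500 -2.5000 3.0000]
Step 4: x=[6.1250 10.8125 20.1250] v=[2.5000 -2.3750 1.7500]
Step 5: x=[6.6563 11.9375 19.3438] v=[1.0625 2.2500 -1.5625]
Step 6: x=[6.5000 14.1251 17.8594] v=[-0.3126 4.3751 -2.9688]
Step 7: x=[6.9063 14.3673 17.5079] v=[0.8125 0.4843 -0.7031]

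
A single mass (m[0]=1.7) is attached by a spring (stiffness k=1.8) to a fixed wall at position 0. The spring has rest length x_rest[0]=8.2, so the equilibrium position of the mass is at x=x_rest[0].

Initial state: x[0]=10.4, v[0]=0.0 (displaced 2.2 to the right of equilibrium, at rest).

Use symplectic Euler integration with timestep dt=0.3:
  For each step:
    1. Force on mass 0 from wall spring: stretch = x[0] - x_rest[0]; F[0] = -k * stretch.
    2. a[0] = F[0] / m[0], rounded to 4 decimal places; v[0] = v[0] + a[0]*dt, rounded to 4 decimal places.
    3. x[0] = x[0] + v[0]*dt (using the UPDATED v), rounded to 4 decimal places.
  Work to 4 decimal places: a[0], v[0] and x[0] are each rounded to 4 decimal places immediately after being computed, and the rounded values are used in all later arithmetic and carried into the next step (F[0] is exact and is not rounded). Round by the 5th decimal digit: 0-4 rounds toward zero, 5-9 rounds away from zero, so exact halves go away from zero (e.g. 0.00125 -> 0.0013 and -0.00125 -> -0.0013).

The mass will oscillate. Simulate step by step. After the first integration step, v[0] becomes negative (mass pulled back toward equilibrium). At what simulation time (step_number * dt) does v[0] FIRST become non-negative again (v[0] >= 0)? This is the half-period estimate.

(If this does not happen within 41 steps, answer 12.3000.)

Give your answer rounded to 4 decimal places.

Step 0: x=[10.4000] v=[0.0000]
Step 1: x=[10.1904] v=[-0.6988]
Step 2: x=[9.7911] v=[-1.3311]
Step 3: x=[9.2402] v=[-1.8365]
Step 4: x=[8.5901] v=[-2.1669]
Step 5: x=[7.9029] v=[-2.2908]
Step 6: x=[7.2440] v=[-2.1964]
Step 7: x=[6.6762] v=[-1.8927]
Step 8: x=[6.2536] v=[-1.4087]
Step 9: x=[6.0165] v=[-0.7904]
Step 10: x=[5.9875] v=[-0.0968]
Step 11: x=[6.1693] v=[0.6060]
First v>=0 after going negative at step 11, time=3.3000

Answer: 3.3000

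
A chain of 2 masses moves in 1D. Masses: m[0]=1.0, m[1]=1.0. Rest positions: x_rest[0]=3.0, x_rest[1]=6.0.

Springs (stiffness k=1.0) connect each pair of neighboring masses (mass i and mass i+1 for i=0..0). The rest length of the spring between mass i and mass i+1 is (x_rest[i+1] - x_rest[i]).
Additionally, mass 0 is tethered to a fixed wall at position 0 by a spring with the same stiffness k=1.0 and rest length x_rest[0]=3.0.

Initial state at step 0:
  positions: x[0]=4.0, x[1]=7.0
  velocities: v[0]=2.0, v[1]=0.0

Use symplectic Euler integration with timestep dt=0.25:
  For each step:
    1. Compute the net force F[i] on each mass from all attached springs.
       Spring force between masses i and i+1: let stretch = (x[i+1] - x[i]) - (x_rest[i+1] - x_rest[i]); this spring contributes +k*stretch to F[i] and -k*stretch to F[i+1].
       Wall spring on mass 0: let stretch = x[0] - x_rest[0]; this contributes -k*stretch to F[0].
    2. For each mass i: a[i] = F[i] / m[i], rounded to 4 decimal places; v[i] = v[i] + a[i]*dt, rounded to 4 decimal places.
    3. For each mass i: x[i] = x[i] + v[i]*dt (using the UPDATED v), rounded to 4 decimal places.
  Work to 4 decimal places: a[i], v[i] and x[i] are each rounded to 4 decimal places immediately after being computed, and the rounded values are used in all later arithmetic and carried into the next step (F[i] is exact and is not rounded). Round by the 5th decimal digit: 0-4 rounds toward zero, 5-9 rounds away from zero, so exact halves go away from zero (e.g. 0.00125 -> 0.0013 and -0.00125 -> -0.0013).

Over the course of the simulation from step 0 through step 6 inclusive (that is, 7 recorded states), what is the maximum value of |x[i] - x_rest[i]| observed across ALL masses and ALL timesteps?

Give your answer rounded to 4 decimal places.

Step 0: x=[4.0000 7.0000] v=[2.0000 0.0000]
Step 1: x=[4.4375 7.0000] v=[1.7500 0.0000]
Step 2: x=[4.7578 7.0274] v=[1.2813 0.1094]
Step 3: x=[4.9226 7.1004] v=[0.6593 0.2920]
Step 4: x=[4.9159 7.2248] v=[-0.0269 0.4976]
Step 5: x=[4.7462 7.3924] v=[-0.6787 0.6704]
Step 6: x=[4.4453 7.5821] v=[-1.2037 0.7589]
Max displacement = 1.9226

Answer: 1.9226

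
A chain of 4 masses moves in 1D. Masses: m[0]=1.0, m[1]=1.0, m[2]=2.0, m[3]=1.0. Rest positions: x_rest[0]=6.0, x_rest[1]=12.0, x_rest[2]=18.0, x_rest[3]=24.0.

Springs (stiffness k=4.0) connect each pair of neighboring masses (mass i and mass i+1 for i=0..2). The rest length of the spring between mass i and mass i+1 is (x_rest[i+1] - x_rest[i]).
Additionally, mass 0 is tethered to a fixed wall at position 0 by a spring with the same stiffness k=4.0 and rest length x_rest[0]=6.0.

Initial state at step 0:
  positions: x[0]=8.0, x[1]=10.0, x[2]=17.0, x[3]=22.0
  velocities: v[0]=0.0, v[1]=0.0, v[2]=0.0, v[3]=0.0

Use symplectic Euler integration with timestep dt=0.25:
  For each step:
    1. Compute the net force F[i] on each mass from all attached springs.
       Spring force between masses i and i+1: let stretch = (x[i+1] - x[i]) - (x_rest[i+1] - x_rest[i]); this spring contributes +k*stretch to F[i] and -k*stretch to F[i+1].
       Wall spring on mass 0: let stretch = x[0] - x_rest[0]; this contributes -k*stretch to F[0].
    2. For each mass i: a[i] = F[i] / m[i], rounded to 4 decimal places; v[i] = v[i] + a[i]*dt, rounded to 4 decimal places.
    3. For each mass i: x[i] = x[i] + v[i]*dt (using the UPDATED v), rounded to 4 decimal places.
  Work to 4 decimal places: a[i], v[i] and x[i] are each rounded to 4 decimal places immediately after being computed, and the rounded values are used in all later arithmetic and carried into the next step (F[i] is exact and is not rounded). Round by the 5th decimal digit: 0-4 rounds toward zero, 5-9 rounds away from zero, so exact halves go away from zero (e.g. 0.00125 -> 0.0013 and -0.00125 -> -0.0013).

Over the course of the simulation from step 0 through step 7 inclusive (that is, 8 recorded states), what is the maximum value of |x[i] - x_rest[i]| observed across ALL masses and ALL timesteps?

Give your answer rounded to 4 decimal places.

Step 0: x=[8.0000 10.0000 17.0000 22.0000] v=[0.0000 0.0000 0.0000 0.0000]
Step 1: x=[6.5000 11.2500 16.7500 22.2500] v=[-6.0000 5.0000 -1.0000 1.0000]
Step 2: x=[4.5625 12.6875 16.5000 22.6250] v=[-7.7500 5.7500 -1.0000 1.5000]
Step 3: x=[3.5156 13.0469 16.5391 22.9688] v=[-4.1875 1.4375 0.1563 1.3750]
Step 4: x=[3.9727 11.8965 16.9454 23.2051] v=[1.8282 -4.6016 1.6251 0.9453]
Step 5: x=[5.4175 10.0274 17.5030 23.3765] v=[5.7793 -7.4765 2.2305 0.6856]
Step 6: x=[6.6604 8.8747 17.8604 23.5795] v=[4.9717 -4.6108 1.4295 0.8121]
Step 7: x=[6.7918 9.4149 17.8095 23.8528] v=[0.5256 2.1606 -0.2038 1.0930]
Max displacement = 3.1253

Answer: 3.1253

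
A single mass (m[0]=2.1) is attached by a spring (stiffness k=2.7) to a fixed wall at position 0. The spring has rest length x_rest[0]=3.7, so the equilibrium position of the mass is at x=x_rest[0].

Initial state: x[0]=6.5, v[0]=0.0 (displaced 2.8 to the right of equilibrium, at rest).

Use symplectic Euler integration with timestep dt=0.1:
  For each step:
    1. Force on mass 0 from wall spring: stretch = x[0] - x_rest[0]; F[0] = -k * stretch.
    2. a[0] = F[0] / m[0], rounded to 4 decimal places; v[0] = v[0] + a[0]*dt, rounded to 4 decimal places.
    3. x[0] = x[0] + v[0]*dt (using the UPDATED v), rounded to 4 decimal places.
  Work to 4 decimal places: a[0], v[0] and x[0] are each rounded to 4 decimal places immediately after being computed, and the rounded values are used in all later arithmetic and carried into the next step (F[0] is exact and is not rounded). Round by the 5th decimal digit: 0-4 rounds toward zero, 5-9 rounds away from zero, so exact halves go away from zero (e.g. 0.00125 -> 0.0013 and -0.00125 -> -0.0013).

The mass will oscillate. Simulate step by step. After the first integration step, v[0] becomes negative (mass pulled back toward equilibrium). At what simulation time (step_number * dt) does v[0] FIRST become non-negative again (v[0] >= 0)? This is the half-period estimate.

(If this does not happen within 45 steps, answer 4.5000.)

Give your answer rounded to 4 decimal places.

Answer: 2.8000

Derivation:
Step 0: x=[6.5000] v=[0.0000]
Step 1: x=[6.4640] v=[-0.3600]
Step 2: x=[6.3925] v=[-0.7154]
Step 3: x=[6.2863] v=[-1.0616]
Step 4: x=[6.1469] v=[-1.3941]
Step 5: x=[5.9760] v=[-1.7087]
Step 6: x=[5.7759] v=[-2.0013]
Step 7: x=[5.5491] v=[-2.2682]
Step 8: x=[5.2985] v=[-2.5059]
Step 9: x=[5.0274] v=[-2.7114]
Step 10: x=[4.7392] v=[-2.8821]
Step 11: x=[4.4376] v=[-3.0157]
Step 12: x=[4.1266] v=[-3.1105]
Step 13: x=[3.8101] v=[-3.1654]
Step 14: x=[3.4921] v=[-3.1796]
Step 15: x=[3.1768] v=[-3.1529]
Step 16: x=[2.8682] v=[-3.0856]
Step 17: x=[2.5703] v=[-2.9787]
Step 18: x=[2.2870] v=[-2.8335]
Step 19: x=[2.0218] v=[-2.6518]
Step 20: x=[1.7782] v=[-2.4360]
Step 21: x=[1.5593] v=[-2.1889]
Step 22: x=[1.3679] v=[-1.9137]
Step 23: x=[1.2065] v=[-1.6139]
Step 24: x=[1.0772] v=[-1.2933]
Step 25: x=[0.9816] v=[-0.9561]
Step 26: x=[0.9209] v=[-0.6066]
Step 27: x=[0.8960] v=[-0.2493]
Step 28: x=[0.9071] v=[0.1112]
First v>=0 after going negative at step 28, time=2.8000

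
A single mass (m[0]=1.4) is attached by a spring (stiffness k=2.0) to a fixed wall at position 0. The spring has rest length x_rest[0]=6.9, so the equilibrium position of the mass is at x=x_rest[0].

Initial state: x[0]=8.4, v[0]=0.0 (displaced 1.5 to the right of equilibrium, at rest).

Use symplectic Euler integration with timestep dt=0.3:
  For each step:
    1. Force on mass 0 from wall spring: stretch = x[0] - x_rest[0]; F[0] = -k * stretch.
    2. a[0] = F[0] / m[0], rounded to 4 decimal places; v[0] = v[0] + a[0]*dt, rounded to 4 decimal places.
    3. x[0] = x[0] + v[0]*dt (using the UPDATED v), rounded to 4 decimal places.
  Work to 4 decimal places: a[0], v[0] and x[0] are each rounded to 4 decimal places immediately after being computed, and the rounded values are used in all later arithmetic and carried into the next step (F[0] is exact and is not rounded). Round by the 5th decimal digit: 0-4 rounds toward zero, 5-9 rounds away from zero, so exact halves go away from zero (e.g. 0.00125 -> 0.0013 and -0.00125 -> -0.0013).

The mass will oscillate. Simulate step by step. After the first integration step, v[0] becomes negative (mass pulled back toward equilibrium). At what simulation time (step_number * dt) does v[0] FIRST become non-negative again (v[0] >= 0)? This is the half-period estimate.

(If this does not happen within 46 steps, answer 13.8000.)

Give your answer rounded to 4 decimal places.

Step 0: x=[8.4000] v=[0.0000]
Step 1: x=[8.2071] v=[-0.6429]
Step 2: x=[7.8462] v=[-1.2031]
Step 3: x=[7.3636] v=[-1.6086]
Step 4: x=[6.8214] v=[-1.8073]
Step 5: x=[6.2893] v=[-1.7736]
Step 6: x=[5.8357] v=[-1.5119]
Step 7: x=[5.5190] v=[-1.0558]
Step 8: x=[5.3798] v=[-0.4639]
Step 9: x=[5.4361] v=[0.1876]
First v>=0 after going negative at step 9, time=2.7000

Answer: 2.7000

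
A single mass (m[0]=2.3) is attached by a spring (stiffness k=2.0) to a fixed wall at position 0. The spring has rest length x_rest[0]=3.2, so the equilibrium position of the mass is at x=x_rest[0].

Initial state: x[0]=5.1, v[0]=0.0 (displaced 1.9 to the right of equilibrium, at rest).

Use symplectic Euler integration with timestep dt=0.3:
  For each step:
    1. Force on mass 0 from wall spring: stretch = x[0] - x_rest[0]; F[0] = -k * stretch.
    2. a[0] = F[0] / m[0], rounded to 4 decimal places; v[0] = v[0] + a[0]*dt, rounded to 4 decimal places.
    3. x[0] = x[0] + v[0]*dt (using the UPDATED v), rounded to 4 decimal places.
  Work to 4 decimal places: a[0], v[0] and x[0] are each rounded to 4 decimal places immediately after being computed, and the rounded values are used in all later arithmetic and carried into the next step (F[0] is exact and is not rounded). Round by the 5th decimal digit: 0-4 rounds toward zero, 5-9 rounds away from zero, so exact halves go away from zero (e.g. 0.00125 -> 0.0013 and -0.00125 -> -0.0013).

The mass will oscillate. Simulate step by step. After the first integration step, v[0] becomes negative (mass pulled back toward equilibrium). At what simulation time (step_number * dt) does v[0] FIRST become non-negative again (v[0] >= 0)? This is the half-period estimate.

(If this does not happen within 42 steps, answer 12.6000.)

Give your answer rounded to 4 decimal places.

Answer: 3.6000

Derivation:
Step 0: x=[5.1000] v=[0.0000]
Step 1: x=[4.9513] v=[-0.4957]
Step 2: x=[4.6655] v=[-0.9526]
Step 3: x=[4.2650] v=[-1.3349]
Step 4: x=[3.7812] v=[-1.6127]
Step 5: x=[3.2519] v=[-1.7643]
Step 6: x=[2.7186] v=[-1.7778]
Step 7: x=[2.2229] v=[-1.6522]
Step 8: x=[1.8037] v=[-1.3973]
Step 9: x=[1.4938] v=[-1.0330]
Step 10: x=[1.3174] v=[-0.5879]
Step 11: x=[1.2884] v=[-0.0968]
Step 12: x=[1.4090] v=[0.4019]
First v>=0 after going negative at step 12, time=3.6000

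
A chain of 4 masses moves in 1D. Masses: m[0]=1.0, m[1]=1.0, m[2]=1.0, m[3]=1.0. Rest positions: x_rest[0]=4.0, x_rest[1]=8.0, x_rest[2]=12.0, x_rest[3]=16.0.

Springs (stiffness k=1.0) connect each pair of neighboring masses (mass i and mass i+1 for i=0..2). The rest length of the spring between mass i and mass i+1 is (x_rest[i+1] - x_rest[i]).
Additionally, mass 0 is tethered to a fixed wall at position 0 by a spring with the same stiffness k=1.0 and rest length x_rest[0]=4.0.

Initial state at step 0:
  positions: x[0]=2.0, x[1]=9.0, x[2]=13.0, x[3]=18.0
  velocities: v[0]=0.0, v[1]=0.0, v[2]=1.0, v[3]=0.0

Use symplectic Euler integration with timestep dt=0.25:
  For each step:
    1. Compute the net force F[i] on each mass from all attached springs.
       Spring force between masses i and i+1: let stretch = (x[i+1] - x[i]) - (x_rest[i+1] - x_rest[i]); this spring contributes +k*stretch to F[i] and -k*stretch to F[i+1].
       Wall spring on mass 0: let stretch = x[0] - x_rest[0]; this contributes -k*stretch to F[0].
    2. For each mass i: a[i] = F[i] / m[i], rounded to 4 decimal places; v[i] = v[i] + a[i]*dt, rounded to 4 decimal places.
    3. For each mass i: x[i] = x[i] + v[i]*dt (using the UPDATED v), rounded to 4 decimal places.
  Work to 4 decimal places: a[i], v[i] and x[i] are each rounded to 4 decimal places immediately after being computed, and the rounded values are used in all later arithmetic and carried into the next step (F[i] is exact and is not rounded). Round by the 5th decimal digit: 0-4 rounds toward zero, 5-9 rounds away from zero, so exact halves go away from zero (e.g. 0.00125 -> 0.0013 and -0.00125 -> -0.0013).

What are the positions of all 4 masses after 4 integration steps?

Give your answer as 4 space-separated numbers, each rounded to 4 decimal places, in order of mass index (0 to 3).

Answer: 4.4320 7.8907 14.0378 17.6182

Derivation:
Step 0: x=[2.0000 9.0000 13.0000 18.0000] v=[0.0000 0.0000 1.0000 0.0000]
Step 1: x=[2.3125 8.8125 13.3125 17.9375] v=[1.2500 -0.7500 1.2500 -0.2500]
Step 2: x=[2.8867 8.5000 13.6328 17.8359] v=[2.2969 -1.2500 1.2813 -0.4063]
Step 3: x=[3.6314 8.1575 13.8950 17.7216] v=[2.9786 -1.3701 1.0489 -0.4571]
Step 4: x=[4.4320 7.8907 14.0378 17.6182] v=[3.2023 -1.0673 0.5712 -0.4138]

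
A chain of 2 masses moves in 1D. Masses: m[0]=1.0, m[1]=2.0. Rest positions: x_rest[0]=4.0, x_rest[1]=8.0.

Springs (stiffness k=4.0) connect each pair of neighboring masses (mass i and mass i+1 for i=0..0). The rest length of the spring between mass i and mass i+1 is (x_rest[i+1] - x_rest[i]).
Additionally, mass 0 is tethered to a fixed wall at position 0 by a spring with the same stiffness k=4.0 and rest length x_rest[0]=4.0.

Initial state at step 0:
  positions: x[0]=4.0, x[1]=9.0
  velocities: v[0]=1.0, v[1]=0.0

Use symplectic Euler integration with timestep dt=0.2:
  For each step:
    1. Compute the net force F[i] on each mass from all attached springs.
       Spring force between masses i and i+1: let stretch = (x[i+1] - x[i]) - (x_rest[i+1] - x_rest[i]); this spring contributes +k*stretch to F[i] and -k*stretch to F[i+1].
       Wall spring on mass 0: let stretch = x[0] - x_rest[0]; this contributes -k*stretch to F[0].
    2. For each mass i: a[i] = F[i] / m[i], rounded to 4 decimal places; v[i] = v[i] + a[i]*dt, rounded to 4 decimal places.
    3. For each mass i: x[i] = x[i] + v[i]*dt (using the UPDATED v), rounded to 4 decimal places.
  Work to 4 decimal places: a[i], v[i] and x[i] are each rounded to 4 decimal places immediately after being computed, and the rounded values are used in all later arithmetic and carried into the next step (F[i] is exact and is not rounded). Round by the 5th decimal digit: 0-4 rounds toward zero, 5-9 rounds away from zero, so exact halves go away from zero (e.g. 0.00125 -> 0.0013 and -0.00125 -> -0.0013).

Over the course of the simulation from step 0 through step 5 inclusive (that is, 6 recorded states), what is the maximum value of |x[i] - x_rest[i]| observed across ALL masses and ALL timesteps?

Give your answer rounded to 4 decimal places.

Step 0: x=[4.0000 9.0000] v=[1.0000 0.0000]
Step 1: x=[4.3600 8.9200] v=[1.8000 -0.4000]
Step 2: x=[4.7520 8.7952] v=[1.9600 -0.6240]
Step 3: x=[5.0306 8.6669] v=[1.3930 -0.6413]
Step 4: x=[5.0861 8.5677] v=[0.2776 -0.4958]
Step 5: x=[4.8849 8.5100] v=[-1.0060 -0.2884]
Max displacement = 1.0861

Answer: 1.0861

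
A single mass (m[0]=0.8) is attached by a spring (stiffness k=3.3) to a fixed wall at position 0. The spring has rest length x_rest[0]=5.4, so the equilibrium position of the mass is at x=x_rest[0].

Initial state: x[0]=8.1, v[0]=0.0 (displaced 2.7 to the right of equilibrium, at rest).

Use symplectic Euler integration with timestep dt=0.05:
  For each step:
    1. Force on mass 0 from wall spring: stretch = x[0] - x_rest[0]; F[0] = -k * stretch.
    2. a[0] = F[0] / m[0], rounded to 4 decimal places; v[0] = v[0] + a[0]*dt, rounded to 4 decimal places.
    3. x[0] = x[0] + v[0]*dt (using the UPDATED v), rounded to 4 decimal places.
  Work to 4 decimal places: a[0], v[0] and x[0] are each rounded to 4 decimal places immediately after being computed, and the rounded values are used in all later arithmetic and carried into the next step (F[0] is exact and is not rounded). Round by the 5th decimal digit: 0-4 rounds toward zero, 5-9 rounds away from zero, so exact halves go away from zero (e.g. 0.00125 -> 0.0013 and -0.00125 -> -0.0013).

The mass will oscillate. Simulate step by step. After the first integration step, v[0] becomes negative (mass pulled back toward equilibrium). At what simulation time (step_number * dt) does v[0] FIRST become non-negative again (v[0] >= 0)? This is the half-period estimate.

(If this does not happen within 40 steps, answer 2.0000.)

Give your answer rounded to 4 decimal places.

Step 0: x=[8.1000] v=[0.0000]
Step 1: x=[8.0722] v=[-0.5569]
Step 2: x=[8.0168] v=[-1.1080]
Step 3: x=[7.9344] v=[-1.6477]
Step 4: x=[7.8259] v=[-2.1704]
Step 5: x=[7.6924] v=[-2.6707]
Step 6: x=[7.5352] v=[-3.1435]
Step 7: x=[7.3560] v=[-3.5839]
Step 8: x=[7.1566] v=[-3.9873]
Step 9: x=[6.9391] v=[-4.3496]
Step 10: x=[6.7058] v=[-4.6670]
Step 11: x=[6.4590] v=[-4.9363]
Step 12: x=[6.2013] v=[-5.1547]
Step 13: x=[5.9353] v=[-5.3200]
Step 14: x=[5.6638] v=[-5.4304]
Step 15: x=[5.3896] v=[-5.4848]
Step 16: x=[5.1155] v=[-5.4827]
Step 17: x=[4.8443] v=[-5.4240]
Step 18: x=[4.5788] v=[-5.3094]
Step 19: x=[4.3218] v=[-5.1400]
Step 20: x=[4.0759] v=[-4.9176]
Step 21: x=[3.8437] v=[-4.6445]
Step 22: x=[3.6275] v=[-4.3235]
Step 23: x=[3.4296] v=[-3.9579]
Step 24: x=[3.2520] v=[-3.5515]
Step 25: x=[3.0966] v=[-3.1085]
Step 26: x=[2.9649] v=[-2.6334]
Step 27: x=[2.8583] v=[-2.1312]
Step 28: x=[2.7780] v=[-1.6070]
Step 29: x=[2.7247] v=[-1.0662]
Step 30: x=[2.6990] v=[-0.5144]
Step 31: x=[2.7011] v=[0.0427]
First v>=0 after going negative at step 31, time=1.5500

Answer: 1.5500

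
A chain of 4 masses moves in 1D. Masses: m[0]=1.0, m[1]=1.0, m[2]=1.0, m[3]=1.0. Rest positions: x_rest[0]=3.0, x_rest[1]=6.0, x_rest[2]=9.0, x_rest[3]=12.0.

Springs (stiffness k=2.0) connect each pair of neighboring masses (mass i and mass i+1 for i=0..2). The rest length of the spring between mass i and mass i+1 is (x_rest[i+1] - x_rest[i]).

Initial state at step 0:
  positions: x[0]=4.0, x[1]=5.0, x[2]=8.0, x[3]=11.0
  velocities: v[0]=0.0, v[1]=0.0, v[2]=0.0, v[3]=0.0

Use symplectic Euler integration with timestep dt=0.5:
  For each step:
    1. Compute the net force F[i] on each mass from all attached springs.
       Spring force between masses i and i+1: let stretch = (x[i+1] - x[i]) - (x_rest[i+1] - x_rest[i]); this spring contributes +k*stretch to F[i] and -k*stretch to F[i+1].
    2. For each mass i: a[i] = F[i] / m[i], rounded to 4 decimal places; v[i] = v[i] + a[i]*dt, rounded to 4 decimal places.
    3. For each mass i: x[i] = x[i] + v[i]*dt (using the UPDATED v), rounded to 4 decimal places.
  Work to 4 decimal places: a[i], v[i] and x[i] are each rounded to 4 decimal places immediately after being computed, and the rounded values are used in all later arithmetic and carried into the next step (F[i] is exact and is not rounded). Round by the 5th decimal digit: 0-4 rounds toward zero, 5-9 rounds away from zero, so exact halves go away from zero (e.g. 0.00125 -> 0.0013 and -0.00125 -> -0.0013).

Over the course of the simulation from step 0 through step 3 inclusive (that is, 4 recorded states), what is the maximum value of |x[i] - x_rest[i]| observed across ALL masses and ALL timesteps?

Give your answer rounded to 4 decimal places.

Answer: 1.2500

Derivation:
Step 0: x=[4.0000 5.0000 8.0000 11.0000] v=[0.0000 0.0000 0.0000 0.0000]
Step 1: x=[3.0000 6.0000 8.0000 11.0000] v=[-2.0000 2.0000 0.0000 0.0000]
Step 2: x=[2.0000 6.5000 8.5000 11.0000] v=[-2.0000 1.0000 1.0000 0.0000]
Step 3: x=[1.7500 5.7500 9.2500 11.2500] v=[-0.5000 -1.5000 1.5000 0.5000]
Max displacement = 1.2500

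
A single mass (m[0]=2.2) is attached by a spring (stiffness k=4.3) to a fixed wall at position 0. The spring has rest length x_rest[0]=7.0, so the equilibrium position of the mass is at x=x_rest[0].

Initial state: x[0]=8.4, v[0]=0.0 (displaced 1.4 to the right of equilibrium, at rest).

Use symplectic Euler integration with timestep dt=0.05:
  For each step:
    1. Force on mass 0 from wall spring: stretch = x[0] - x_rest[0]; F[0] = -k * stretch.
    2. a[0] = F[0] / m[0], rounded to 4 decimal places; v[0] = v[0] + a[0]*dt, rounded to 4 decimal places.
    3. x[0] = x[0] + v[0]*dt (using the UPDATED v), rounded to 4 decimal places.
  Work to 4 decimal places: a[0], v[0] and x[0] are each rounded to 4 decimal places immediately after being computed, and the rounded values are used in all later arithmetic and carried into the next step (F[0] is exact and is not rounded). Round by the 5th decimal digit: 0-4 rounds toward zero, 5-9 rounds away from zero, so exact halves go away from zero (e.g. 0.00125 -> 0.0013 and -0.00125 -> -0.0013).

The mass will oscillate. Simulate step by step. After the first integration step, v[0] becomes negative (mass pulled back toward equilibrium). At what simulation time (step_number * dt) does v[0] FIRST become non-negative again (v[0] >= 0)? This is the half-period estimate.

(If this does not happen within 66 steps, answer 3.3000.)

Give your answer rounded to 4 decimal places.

Answer: 2.2500

Derivation:
Step 0: x=[8.4000] v=[0.0000]
Step 1: x=[8.3932] v=[-0.1368]
Step 2: x=[8.3796] v=[-0.2730]
Step 3: x=[8.3592] v=[-0.4078]
Step 4: x=[8.3322] v=[-0.5406]
Step 5: x=[8.2987] v=[-0.6708]
Step 6: x=[8.2588] v=[-0.7977]
Step 7: x=[8.2128] v=[-0.9207]
Step 8: x=[8.1608] v=[-1.0392]
Step 9: x=[8.1032] v=[-1.1526]
Step 10: x=[8.0402] v=[-1.2604]
Step 11: x=[7.9721] v=[-1.3621]
Step 12: x=[7.8992] v=[-1.4571]
Step 13: x=[7.8220] v=[-1.5450]
Step 14: x=[7.7407] v=[-1.6253]
Step 15: x=[7.6558] v=[-1.6977]
Step 16: x=[7.5677] v=[-1.7618]
Step 17: x=[7.4768] v=[-1.8173]
Step 18: x=[7.3836] v=[-1.8639]
Step 19: x=[7.2885] v=[-1.9014]
Step 20: x=[7.1920] v=[-1.9296]
Step 21: x=[7.0946] v=[-1.9484]
Step 22: x=[6.9967] v=[-1.9576]
Step 23: x=[6.8988] v=[-1.9573]
Step 24: x=[6.8014] v=[-1.9474]
Step 25: x=[6.7050] v=[-1.9280]
Step 26: x=[6.6100] v=[-1.8992]
Step 27: x=[6.5169] v=[-1.8611]
Step 28: x=[6.4262] v=[-1.8139]
Step 29: x=[6.3383] v=[-1.7578]
Step 30: x=[6.2536] v=[-1.6931]
Step 31: x=[6.1726] v=[-1.6202]
Step 32: x=[6.0956] v=[-1.5393]
Step 33: x=[6.0231] v=[-1.4509]
Step 34: x=[5.9553] v=[-1.3554]
Step 35: x=[5.8926] v=[-1.2533]
Step 36: x=[5.8353] v=[-1.1451]
Step 37: x=[5.7837] v=[-1.0313]
Step 38: x=[5.7381] v=[-0.9124]
Step 39: x=[5.6986] v=[-0.7891]
Step 40: x=[5.6655] v=[-0.6619]
Step 41: x=[5.6389] v=[-0.5315]
Step 42: x=[5.6190] v=[-0.3985]
Step 43: x=[5.6058] v=[-0.2635]
Step 44: x=[5.5994] v=[-0.1273]
Step 45: x=[5.5999] v=[0.0096]
First v>=0 after going negative at step 45, time=2.2500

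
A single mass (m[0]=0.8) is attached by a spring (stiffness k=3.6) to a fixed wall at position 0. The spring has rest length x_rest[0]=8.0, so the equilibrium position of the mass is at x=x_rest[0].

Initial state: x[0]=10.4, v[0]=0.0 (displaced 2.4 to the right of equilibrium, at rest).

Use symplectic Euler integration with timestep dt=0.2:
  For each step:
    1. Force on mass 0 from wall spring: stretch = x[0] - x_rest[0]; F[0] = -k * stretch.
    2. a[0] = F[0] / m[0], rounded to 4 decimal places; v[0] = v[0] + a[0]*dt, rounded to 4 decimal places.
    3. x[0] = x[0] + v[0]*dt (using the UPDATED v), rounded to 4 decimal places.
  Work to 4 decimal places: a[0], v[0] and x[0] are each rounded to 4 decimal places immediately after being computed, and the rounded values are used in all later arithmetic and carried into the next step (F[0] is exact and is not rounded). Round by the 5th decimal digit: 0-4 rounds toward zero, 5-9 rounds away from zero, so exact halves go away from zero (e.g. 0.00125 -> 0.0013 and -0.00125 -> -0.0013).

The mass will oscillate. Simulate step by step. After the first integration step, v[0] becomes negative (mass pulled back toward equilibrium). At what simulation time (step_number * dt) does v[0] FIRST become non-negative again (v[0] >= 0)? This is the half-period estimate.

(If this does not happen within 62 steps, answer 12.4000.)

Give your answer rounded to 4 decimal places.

Answer: 1.6000

Derivation:
Step 0: x=[10.4000] v=[0.0000]
Step 1: x=[9.9680] v=[-2.1600]
Step 2: x=[9.1818] v=[-3.9312]
Step 3: x=[8.1828] v=[-4.9948]
Step 4: x=[7.1509] v=[-5.1593]
Step 5: x=[6.2719] v=[-4.3951]
Step 6: x=[5.7039] v=[-2.8398]
Step 7: x=[5.5492] v=[-0.7733]
Step 8: x=[5.8357] v=[1.4324]
First v>=0 after going negative at step 8, time=1.6000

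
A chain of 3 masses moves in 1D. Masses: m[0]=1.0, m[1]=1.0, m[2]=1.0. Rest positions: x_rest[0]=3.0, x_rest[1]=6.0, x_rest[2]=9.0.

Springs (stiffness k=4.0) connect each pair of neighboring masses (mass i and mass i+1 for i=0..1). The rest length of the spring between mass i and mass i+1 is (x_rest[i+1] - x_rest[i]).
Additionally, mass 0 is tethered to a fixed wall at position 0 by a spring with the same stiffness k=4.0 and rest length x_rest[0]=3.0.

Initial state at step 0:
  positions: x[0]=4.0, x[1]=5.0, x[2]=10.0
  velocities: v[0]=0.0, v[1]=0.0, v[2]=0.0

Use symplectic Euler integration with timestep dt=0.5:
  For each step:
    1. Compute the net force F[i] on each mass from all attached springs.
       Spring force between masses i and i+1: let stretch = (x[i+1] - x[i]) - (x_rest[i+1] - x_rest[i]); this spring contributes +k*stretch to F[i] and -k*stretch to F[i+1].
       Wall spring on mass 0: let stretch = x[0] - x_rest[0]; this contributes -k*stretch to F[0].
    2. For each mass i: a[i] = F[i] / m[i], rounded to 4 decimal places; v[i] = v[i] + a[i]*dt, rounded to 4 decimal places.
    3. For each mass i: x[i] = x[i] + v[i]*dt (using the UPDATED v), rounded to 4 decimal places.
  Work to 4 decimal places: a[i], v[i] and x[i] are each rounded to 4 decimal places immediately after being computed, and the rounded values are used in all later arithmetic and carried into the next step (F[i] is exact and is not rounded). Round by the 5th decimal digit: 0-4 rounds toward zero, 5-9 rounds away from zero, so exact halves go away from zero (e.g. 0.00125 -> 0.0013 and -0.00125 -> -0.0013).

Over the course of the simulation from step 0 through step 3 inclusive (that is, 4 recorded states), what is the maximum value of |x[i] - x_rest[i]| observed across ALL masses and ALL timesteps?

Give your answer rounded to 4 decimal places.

Answer: 3.0000

Derivation:
Step 0: x=[4.0000 5.0000 10.0000] v=[0.0000 0.0000 0.0000]
Step 1: x=[1.0000 9.0000 8.0000] v=[-6.0000 8.0000 -4.0000]
Step 2: x=[5.0000 4.0000 10.0000] v=[8.0000 -10.0000 4.0000]
Step 3: x=[3.0000 6.0000 9.0000] v=[-4.0000 4.0000 -2.0000]
Max displacement = 3.0000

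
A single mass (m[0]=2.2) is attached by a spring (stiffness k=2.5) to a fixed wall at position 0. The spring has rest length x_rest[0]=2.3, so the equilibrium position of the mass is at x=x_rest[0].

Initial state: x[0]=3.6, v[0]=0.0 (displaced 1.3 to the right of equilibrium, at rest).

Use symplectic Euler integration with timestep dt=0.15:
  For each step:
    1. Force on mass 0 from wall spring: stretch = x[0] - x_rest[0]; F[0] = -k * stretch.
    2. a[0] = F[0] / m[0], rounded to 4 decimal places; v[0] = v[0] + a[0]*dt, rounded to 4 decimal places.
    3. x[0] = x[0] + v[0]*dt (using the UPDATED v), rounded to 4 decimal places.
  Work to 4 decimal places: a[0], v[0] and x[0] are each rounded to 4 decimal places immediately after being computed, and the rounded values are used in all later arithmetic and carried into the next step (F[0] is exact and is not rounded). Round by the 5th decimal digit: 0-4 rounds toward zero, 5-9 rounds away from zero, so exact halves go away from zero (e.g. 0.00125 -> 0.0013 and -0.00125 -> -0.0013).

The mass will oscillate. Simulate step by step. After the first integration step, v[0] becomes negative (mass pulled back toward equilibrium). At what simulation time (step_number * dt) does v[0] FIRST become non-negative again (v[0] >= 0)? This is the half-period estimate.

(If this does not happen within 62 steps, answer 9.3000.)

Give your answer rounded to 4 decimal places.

Answer: 3.0000

Derivation:
Step 0: x=[3.6000] v=[0.0000]
Step 1: x=[3.5668] v=[-0.2216]
Step 2: x=[3.5012] v=[-0.4375]
Step 3: x=[3.4049] v=[-0.6423]
Step 4: x=[3.2803] v=[-0.8306]
Step 5: x=[3.1306] v=[-0.9977]
Step 6: x=[2.9597] v=[-1.1393]
Step 7: x=[2.7719] v=[-1.2518]
Step 8: x=[2.5721] v=[-1.3322]
Step 9: x=[2.3653] v=[-1.3786]
Step 10: x=[2.1568] v=[-1.3897]
Step 11: x=[1.9520] v=[-1.3653]
Step 12: x=[1.7561] v=[-1.3060]
Step 13: x=[1.5741] v=[-1.2133]
Step 14: x=[1.4107] v=[-1.0896]
Step 15: x=[1.2700] v=[-0.9380]
Step 16: x=[1.1556] v=[-0.7624]
Step 17: x=[1.0705] v=[-0.5673]
Step 18: x=[1.0168] v=[-0.3577]
Step 19: x=[0.9960] v=[-0.1390]
Step 20: x=[1.0085] v=[0.0833]
First v>=0 after going negative at step 20, time=3.0000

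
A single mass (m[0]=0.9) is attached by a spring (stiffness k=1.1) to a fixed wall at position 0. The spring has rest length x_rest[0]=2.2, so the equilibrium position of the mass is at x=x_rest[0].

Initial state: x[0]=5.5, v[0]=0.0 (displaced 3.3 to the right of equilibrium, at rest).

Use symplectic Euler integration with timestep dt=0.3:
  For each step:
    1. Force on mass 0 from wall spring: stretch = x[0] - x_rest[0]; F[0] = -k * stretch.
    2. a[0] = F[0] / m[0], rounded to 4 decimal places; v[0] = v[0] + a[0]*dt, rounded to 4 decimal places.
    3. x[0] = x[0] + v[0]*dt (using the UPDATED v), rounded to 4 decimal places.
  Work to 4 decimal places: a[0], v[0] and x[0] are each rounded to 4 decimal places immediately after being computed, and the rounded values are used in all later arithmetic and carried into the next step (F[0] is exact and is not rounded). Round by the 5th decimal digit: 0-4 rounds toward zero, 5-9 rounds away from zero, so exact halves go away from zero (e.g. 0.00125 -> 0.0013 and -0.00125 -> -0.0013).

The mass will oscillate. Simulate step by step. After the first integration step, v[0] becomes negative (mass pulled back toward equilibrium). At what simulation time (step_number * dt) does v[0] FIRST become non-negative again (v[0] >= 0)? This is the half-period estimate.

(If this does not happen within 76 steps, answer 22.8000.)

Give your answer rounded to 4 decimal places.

Step 0: x=[5.5000] v=[0.0000]
Step 1: x=[5.1370] v=[-1.2100]
Step 2: x=[4.4509] v=[-2.2869]
Step 3: x=[3.5172] v=[-3.1122]
Step 4: x=[2.4386] v=[-3.5952]
Step 5: x=[1.3338] v=[-3.6827]
Step 6: x=[0.3243] v=[-3.3651]
Step 7: x=[-0.4789] v=[-2.6774]
Step 8: x=[-0.9874] v=[-1.6951]
Step 9: x=[-1.1453] v=[-0.5264]
Step 10: x=[-0.9352] v=[0.7002]
First v>=0 after going negative at step 10, time=3.0000

Answer: 3.0000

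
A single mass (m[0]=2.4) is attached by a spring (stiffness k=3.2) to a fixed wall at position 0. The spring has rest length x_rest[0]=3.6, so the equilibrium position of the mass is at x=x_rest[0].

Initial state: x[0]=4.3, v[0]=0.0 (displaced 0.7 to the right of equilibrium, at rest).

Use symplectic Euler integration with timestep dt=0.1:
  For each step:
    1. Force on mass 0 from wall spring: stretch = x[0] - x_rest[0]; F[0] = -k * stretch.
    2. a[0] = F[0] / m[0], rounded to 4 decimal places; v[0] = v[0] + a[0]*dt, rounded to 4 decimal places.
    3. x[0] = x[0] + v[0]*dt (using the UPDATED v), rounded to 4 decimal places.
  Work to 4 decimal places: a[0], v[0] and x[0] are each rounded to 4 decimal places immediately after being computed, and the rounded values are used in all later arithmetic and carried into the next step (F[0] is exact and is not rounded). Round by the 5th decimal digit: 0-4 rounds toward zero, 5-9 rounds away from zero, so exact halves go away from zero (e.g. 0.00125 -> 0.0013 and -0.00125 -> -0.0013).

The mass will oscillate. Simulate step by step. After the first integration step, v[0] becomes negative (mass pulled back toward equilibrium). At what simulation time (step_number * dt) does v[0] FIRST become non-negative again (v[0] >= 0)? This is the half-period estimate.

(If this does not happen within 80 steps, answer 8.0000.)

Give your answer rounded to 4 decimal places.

Step 0: x=[4.3000] v=[0.0000]
Step 1: x=[4.2907] v=[-0.0933]
Step 2: x=[4.2722] v=[-0.1854]
Step 3: x=[4.2447] v=[-0.2750]
Step 4: x=[4.2086] v=[-0.3610]
Step 5: x=[4.1644] v=[-0.4422]
Step 6: x=[4.1127] v=[-0.5175]
Step 7: x=[4.0541] v=[-0.5859]
Step 8: x=[3.9895] v=[-0.6465]
Step 9: x=[3.9197] v=[-0.6984]
Step 10: x=[3.8456] v=[-0.7410]
Step 11: x=[3.7682] v=[-0.7738]
Step 12: x=[3.6886] v=[-0.7962]
Step 13: x=[3.6078] v=[-0.8080]
Step 14: x=[3.5269] v=[-0.8090]
Step 15: x=[3.4470] v=[-0.7993]
Step 16: x=[3.3691] v=[-0.7789]
Step 17: x=[3.2943] v=[-0.7481]
Step 18: x=[3.2236] v=[-0.7073]
Step 19: x=[3.1579] v=[-0.6571]
Step 20: x=[3.0981] v=[-0.5982]
Step 21: x=[3.0450] v=[-0.5313]
Step 22: x=[2.9993] v=[-0.4573]
Step 23: x=[2.9616] v=[-0.3772]
Step 24: x=[2.9324] v=[-0.2921]
Step 25: x=[2.9121] v=[-0.2031]
Step 26: x=[2.9010] v=[-0.1114]
Step 27: x=[2.8992] v=[-0.0182]
Step 28: x=[2.9067] v=[0.0752]
First v>=0 after going negative at step 28, time=2.8000

Answer: 2.8000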